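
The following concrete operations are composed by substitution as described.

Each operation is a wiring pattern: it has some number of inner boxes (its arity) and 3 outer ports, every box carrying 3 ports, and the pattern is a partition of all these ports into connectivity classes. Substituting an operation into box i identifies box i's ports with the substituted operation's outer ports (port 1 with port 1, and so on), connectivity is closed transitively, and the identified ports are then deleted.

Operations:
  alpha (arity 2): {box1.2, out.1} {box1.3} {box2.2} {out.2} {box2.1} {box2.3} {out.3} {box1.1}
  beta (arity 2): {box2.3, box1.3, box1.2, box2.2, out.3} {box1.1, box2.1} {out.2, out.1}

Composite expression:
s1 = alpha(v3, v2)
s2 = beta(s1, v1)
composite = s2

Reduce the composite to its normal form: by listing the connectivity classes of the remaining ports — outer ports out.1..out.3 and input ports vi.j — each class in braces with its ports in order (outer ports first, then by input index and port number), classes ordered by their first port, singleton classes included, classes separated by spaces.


{out.1, out.2} {out.3, v1.2, v1.3} {v1.1, v3.2} {v2.1} {v2.2} {v2.3} {v3.1} {v3.3}

Connectivity passes through glued beta-boundaries; trace each wire chain.
composing alpha on (v3, v2), with out.j its own outer ports: {out.1, v3.2} {out.2} {out.3} {v2.1} {v2.2} {v2.3} {v3.1} {v3.3}
composing beta on (v3, v2, v1), with out.j its own outer ports: {out.1, out.2} {out.3, v1.2, v1.3} {v1.1, v3.2} {v2.1} {v2.2} {v2.3} {v3.1} {v3.3}


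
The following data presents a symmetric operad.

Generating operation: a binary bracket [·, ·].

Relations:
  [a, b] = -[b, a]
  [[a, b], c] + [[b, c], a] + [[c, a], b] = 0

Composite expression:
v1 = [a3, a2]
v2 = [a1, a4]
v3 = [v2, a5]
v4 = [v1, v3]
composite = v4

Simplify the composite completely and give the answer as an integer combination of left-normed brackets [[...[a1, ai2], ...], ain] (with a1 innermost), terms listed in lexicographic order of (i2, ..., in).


[[[[a1, a4], a5], a2], a3] - [[[[a1, a4], a5], a3], a2]

Left-normed coefficients sit on the a1-initial expansion words.
Composite bracket: [[a3, a2], [[a1, a4], a5]]
The bracket unfolds into 16 signed words via [a, b] = ab - ba (2^4 = 16).
The a1-initial words carry the normal form:
  sign of a1a4a5a2a3 is +1, so it contributes +[[[[a1, a4], a5], a2], a3]
  sign of a1a4a5a3a2 is -1, so it contributes -[[[[a1, a4], a5], a3], a2]


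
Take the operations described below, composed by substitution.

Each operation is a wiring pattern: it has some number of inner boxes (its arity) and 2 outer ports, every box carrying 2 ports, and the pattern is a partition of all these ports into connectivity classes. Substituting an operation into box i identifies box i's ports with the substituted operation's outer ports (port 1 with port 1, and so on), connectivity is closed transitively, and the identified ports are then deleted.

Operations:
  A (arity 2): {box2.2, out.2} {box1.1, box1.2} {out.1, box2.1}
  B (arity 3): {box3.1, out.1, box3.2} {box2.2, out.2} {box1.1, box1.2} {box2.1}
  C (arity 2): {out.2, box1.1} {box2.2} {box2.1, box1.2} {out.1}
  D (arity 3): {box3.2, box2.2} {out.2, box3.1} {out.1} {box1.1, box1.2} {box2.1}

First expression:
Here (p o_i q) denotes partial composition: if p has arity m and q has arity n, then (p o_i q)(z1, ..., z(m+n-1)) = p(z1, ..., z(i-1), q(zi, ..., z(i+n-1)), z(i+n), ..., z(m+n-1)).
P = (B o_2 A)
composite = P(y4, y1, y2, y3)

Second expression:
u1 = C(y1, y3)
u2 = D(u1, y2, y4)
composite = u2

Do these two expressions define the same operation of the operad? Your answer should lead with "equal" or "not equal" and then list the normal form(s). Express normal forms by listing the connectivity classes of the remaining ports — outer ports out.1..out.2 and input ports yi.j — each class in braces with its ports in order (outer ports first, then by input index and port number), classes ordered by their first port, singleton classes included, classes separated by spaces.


not equal — first {out.1, y3.1, y3.2} {out.2, y2.2} {y1.1, y1.2} {y2.1} {y4.1, y4.2}, second {out.1} {out.2, y4.1} {y1.1} {y1.2, y3.1} {y2.1} {y2.2, y4.2} {y3.2}

Reducing the first expression gives {out.1, y3.1, y3.2} {out.2, y2.2} {y1.1, y1.2} {y2.1} {y4.1, y4.2}
Reducing the second expression gives {out.1} {out.2, y4.1} {y1.1} {y1.2, y3.1} {y2.1} {y2.2, y4.2} {y3.2}
No match — not equal.


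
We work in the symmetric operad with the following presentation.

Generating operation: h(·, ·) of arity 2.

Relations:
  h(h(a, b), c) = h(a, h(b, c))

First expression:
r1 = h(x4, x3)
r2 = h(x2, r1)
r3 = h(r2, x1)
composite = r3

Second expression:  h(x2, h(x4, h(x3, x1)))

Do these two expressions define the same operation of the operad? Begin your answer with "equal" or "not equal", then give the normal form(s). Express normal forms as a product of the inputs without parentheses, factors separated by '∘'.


The first expression, normalized: x2 ∘ x4 ∘ x3 ∘ x1
The second expression, normalized: x2 ∘ x4 ∘ x3 ∘ x1
The forms coincide; equal.

equal; the common form is x2 ∘ x4 ∘ x3 ∘ x1


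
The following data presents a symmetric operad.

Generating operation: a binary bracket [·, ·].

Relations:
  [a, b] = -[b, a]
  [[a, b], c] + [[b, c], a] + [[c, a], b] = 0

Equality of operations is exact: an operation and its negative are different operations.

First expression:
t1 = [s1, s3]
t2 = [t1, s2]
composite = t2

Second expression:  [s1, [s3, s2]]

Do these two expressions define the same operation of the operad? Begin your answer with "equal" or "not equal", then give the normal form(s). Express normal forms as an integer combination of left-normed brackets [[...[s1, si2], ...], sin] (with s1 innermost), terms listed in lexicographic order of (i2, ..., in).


The first expression reduces to [[s1, s3], s2]
The second expression reduces to -[[s1, s2], s3] + [[s1, s3], s2]
They disagree, so not equal.

not equal; first: [[s1, s3], s2]; second: -[[s1, s2], s3] + [[s1, s3], s2]


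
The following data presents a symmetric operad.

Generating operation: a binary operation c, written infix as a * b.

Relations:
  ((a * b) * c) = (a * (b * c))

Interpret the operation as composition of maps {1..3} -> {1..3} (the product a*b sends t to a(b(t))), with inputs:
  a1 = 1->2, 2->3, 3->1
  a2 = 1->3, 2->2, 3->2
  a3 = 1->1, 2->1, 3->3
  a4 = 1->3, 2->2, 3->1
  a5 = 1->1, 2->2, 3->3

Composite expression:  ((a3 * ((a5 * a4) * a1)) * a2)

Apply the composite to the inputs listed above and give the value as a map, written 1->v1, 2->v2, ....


1->3, 2->1, 3->1

(a5 * a4) = 1->3, 2->2, 3->1
((a5 * a4) * a1) = 1->2, 2->1, 3->3
(a3 * ((a5 * a4) * a1)) = 1->1, 2->1, 3->3
((a3 * ((a5 * a4) * a1)) * a2) = 1->3, 2->1, 3->1


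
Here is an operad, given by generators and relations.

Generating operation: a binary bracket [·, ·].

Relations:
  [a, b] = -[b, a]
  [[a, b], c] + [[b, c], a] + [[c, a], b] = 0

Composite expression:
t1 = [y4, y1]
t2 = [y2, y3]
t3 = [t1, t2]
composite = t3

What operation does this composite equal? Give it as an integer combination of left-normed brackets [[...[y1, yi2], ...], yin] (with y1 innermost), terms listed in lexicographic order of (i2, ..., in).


-[[[y1, y4], y2], y3] + [[[y1, y4], y3], y2]

Expand each bracket as ab - ba; the y1-initial words give the coefficients.
Composite bracket: [[y4, y1], [y2, y3]]
The bracket unfolds into 8 signed words via [a, b] = ab - ba (2^3 = 8).
Collect the words opening with y1:
  from y1y4y2y3, sign -1: term -[[[y1, y4], y2], y3]
  from y1y4y3y2, sign +1: term +[[[y1, y4], y3], y2]


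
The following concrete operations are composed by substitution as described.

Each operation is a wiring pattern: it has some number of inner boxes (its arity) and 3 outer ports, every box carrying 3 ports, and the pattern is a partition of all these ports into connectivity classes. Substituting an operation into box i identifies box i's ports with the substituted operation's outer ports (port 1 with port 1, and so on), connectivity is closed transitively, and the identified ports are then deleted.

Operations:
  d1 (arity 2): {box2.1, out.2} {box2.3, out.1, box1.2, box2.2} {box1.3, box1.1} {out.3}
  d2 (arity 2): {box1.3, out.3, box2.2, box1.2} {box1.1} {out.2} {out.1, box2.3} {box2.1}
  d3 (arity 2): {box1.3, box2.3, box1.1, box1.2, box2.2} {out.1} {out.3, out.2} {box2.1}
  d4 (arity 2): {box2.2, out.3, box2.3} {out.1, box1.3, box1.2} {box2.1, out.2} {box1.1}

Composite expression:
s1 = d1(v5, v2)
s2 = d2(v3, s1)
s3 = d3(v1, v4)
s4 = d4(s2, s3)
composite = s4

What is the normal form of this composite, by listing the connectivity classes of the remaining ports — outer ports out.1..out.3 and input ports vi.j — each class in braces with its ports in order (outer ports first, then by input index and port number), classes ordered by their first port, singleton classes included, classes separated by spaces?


Two ports join when wires chain via d4-identified ports.
through d1, on inputs (v5, v2): {out.1, v2.2, v2.3, v5.2} {out.2, v2.1} {out.3} {v5.1, v5.3} (out.j = stage outer ports)
through d2, on inputs (v3, v5, v2): {out.1} {out.2} {out.3, v2.1, v3.2, v3.3} {v2.2, v2.3, v5.2} {v3.1} {v5.1, v5.3} (out.j = stage outer ports)
through d3, on inputs (v1, v4): {out.1} {out.2, out.3} {v1.1, v1.2, v1.3, v4.2, v4.3} {v4.1} (out.j = stage outer ports)
through d4, on inputs (v3, v5, v2, v1, v4): {out.1, v2.1, v3.2, v3.3} {out.2} {out.3} {v1.1, v1.2, v1.3, v4.2, v4.3} {v2.2, v2.3, v5.2} {v3.1} {v4.1} {v5.1, v5.3} (out.j = stage outer ports)

{out.1, v2.1, v3.2, v3.3} {out.2} {out.3} {v1.1, v1.2, v1.3, v4.2, v4.3} {v2.2, v2.3, v5.2} {v3.1} {v4.1} {v5.1, v5.3}


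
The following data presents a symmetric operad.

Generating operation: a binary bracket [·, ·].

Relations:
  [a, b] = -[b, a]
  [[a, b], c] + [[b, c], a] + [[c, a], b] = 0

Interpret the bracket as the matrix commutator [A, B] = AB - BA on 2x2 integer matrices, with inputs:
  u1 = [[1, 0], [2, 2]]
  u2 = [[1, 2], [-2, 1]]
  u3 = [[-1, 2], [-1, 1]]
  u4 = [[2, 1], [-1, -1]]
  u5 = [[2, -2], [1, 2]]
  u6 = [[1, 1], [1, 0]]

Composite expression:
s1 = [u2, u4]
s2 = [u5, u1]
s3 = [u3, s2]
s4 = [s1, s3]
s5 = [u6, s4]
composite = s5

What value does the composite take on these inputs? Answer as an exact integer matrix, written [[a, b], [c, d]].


[u2, u4] = [[0, -6], [-6, 0]]
[u5, u1] = [[-4, -2], [-1, 4]]
[u3, [u5, u1]] = [[-4, 20], [6, 4]]
[[u2, u4], [u3, [u5, u1]]] = [[84, -48], [48, -84]]
[u6, [[u2, u4], [u3, [u5, u1]]]] = [[96, -216], [120, -96]]

[[96, -216], [120, -96]]


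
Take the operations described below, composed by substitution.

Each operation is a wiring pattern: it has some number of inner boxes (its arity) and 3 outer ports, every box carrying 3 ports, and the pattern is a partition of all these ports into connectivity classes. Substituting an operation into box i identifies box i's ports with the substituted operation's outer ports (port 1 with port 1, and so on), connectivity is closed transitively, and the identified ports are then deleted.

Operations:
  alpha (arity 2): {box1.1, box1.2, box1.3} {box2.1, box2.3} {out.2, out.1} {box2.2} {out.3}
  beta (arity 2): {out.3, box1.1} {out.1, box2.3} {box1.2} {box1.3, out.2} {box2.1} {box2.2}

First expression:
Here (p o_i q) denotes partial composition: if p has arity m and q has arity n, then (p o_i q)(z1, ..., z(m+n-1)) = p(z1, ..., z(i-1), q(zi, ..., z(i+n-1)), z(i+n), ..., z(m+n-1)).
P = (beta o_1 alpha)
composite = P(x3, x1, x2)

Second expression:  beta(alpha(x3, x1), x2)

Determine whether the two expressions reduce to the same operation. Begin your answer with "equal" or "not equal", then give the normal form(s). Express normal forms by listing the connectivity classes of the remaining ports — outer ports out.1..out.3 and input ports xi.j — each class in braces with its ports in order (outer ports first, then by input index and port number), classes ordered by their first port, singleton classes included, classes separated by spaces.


equal: each reduces to {out.1, x2.3} {out.2} {out.3} {x1.1, x1.3} {x1.2} {x2.1} {x2.2} {x3.1, x3.2, x3.3}

In normal form, the first expression is {out.1, x2.3} {out.2} {out.3} {x1.1, x1.3} {x1.2} {x2.1} {x2.2} {x3.1, x3.2, x3.3}
In normal form, the second expression is {out.1, x2.3} {out.2} {out.3} {x1.1, x1.3} {x1.2} {x2.1} {x2.2} {x3.1, x3.2, x3.3}
The normal forms match — equal.


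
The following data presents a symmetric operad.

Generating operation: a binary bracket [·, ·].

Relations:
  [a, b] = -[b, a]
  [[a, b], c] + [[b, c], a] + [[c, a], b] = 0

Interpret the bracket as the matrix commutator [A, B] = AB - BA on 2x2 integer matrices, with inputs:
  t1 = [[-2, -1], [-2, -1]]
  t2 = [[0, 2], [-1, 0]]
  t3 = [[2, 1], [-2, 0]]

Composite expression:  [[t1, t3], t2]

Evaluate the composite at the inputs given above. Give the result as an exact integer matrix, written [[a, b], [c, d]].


[[11, 16], [8, -11]]

[t1, t3] = [[4, 1], [-6, -4]]
[[t1, t3], t2] = [[11, 16], [8, -11]]


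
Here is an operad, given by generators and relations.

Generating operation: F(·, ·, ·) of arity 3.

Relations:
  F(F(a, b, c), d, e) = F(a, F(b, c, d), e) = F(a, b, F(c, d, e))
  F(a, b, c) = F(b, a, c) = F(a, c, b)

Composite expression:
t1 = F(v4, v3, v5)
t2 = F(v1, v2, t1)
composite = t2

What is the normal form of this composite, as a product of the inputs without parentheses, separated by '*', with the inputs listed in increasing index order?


v1 * v2 * v3 * v4 * v5

Key point: F commutes, so take the v-inputs in any fixed order.
F(v4, v3, v5) linearizes to v4 * v3 * v5
F(v1, v2, F(v4, v3, v5)) linearizes to v1 * v2 * v4 * v3 * v5
putting the inputs in ascending order: v1 * v2 * v3 * v4 * v5


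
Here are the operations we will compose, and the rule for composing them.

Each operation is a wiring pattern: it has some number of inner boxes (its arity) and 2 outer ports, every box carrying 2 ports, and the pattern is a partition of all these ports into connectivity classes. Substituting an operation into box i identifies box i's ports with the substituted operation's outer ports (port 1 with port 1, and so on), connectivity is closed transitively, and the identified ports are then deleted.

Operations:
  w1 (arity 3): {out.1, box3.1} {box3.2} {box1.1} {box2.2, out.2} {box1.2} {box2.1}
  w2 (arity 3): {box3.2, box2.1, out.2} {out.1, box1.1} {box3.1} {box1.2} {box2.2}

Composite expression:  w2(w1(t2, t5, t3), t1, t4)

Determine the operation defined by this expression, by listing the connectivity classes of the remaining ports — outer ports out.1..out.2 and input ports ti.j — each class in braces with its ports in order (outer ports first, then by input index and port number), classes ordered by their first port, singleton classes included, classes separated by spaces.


{out.1, t3.1} {out.2, t1.1, t4.2} {t1.2} {t2.1} {t2.2} {t3.2} {t4.1} {t5.1} {t5.2}

Reachability decides: close wires over w2-identified ports.
stage w1: inputs (t2, t5, t3), connectivity {out.1, t3.1} {out.2, t5.2} {t2.1} {t2.2} {t3.2} {t5.1}, out.j its boundary
stage w2: inputs (t2, t5, t3, t1, t4), connectivity {out.1, t3.1} {out.2, t1.1, t4.2} {t1.2} {t2.1} {t2.2} {t3.2} {t4.1} {t5.1} {t5.2}, out.j its boundary


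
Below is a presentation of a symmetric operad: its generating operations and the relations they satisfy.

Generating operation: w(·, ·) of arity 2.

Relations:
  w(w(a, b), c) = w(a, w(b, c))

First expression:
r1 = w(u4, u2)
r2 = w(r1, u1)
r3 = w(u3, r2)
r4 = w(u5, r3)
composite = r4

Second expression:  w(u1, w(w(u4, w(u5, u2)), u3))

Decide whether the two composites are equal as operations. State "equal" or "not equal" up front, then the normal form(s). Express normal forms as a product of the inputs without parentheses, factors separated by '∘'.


not equal; the first gives u5 ∘ u3 ∘ u4 ∘ u2 ∘ u1 and the second u1 ∘ u4 ∘ u5 ∘ u2 ∘ u3


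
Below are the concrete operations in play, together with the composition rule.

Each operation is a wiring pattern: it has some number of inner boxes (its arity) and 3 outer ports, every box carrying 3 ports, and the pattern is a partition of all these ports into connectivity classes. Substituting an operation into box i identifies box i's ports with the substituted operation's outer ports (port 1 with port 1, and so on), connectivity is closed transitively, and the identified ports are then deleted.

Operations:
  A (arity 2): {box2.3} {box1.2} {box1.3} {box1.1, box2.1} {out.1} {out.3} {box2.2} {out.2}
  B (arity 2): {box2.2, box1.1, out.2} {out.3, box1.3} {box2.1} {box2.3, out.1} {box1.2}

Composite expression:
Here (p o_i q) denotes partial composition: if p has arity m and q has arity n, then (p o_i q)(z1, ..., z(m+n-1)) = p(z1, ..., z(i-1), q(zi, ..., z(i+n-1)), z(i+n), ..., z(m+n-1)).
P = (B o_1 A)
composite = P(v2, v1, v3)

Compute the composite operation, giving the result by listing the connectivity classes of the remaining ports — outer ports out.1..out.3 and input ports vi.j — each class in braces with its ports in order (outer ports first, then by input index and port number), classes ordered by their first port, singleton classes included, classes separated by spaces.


{out.1, v3.3} {out.2, v3.2} {out.3} {v1.1, v2.1} {v1.2} {v1.3} {v2.2} {v2.3} {v3.1}

Reachability decides: close wires over B-identified ports.
composing A on (v2, v1), with out.j its own outer ports: {out.1} {out.2} {out.3} {v1.1, v2.1} {v1.2} {v1.3} {v2.2} {v2.3}
composing B on (v2, v1, v3), with out.j its own outer ports: {out.1, v3.3} {out.2, v3.2} {out.3} {v1.1, v2.1} {v1.2} {v1.3} {v2.2} {v2.3} {v3.1}


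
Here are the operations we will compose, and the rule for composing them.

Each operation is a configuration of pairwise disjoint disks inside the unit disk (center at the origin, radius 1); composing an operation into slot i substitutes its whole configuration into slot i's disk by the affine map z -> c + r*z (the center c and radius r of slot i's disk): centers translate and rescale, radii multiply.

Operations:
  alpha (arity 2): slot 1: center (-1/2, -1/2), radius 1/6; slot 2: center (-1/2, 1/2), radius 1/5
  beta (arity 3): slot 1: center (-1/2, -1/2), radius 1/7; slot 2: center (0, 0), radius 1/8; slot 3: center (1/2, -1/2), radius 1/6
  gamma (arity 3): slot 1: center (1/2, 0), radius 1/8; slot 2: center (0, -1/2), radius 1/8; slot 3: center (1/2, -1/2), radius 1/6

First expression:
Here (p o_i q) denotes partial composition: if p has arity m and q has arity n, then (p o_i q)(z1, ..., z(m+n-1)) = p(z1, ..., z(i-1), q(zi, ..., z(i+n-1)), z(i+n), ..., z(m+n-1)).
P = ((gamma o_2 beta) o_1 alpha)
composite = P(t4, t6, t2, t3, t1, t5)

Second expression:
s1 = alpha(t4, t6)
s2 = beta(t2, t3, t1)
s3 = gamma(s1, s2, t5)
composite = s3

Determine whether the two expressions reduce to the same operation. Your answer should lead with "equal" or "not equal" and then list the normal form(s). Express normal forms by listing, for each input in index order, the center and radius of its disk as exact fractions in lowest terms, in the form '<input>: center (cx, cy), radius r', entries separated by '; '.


equal — both sides give t1: center (1/16, -9/16), radius 1/48; t2: center (-1/16, -9/16), radius 1/56; t3: center (0, -1/2), radius 1/64; t4: center (7/16, -1/16), radius 1/48; t5: center (1/2, -1/2), radius 1/6; t6: center (7/16, 1/16), radius 1/40

Normal form of the first expression: t1: center (1/16, -9/16), radius 1/48; t2: center (-1/16, -9/16), radius 1/56; t3: center (0, -1/2), radius 1/64; t4: center (7/16, -1/16), radius 1/48; t5: center (1/2, -1/2), radius 1/6; t6: center (7/16, 1/16), radius 1/40
Normal form of the second expression: t1: center (1/16, -9/16), radius 1/48; t2: center (-1/16, -9/16), radius 1/56; t3: center (0, -1/2), radius 1/64; t4: center (7/16, -1/16), radius 1/48; t5: center (1/2, -1/2), radius 1/6; t6: center (7/16, 1/16), radius 1/40
Same normal form: equal.


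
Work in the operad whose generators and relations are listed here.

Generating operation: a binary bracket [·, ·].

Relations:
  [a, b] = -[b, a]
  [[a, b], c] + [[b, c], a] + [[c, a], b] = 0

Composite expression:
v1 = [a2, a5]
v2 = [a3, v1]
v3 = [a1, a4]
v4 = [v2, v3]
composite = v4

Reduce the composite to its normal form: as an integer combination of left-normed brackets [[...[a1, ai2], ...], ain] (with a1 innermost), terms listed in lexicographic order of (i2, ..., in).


[[[[a1, a4], a2], a5], a3] - [[[[a1, a4], a3], a2], a5] + [[[[a1, a4], a3], a5], a2] - [[[[a1, a4], a5], a2], a3]

Expand each bracket as ab - ba; the a1-initial words give the coefficients.
Composite bracket: [[a3, [a2, a5]], [a1, a4]]
Full expansion: 16 signed words from ab - ba (2^4 = 16).
Coefficients come from the a1-initial words:
  the word a1a4a2a5a3 carries sign +1 and contributes +[[[[a1, a4], a2], a5], a3]
  the word a1a4a3a2a5 carries sign -1 and contributes -[[[[a1, a4], a3], a2], a5]
  the word a1a4a3a5a2 carries sign +1 and contributes +[[[[a1, a4], a3], a5], a2]
  the word a1a4a5a2a3 carries sign -1 and contributes -[[[[a1, a4], a5], a2], a3]


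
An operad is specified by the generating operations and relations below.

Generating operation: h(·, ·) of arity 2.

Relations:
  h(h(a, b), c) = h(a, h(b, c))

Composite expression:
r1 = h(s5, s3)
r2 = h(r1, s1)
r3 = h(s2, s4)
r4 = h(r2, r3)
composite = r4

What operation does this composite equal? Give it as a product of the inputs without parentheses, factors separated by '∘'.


s5 ∘ s3 ∘ s1 ∘ s2 ∘ s4

The h-tree's shape is irrelevant; the s-reading-order decides.
h(s5, s3) unparenthesizes to s5 ∘ s3
h(h(s5, s3), s1) unparenthesizes to s5 ∘ s3 ∘ s1
h(s2, s4) unparenthesizes to s2 ∘ s4
h(h(h(s5, s3), s1), h(s2, s4)) unparenthesizes to s5 ∘ s3 ∘ s1 ∘ s2 ∘ s4


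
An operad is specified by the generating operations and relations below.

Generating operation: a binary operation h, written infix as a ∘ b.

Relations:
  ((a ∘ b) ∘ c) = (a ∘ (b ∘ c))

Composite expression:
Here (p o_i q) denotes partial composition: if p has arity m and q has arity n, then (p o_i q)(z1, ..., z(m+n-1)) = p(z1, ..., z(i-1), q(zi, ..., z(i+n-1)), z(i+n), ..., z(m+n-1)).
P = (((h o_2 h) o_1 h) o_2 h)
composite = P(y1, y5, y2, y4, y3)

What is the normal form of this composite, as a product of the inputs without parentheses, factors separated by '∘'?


y1 ∘ y5 ∘ y2 ∘ y4 ∘ y3

Key point: h is associative — brackets drop, the y-order remains.
(y5 ∘ y2) spells out as y5 ∘ y2
(y1 ∘ (y5 ∘ y2)) spells out as y1 ∘ y5 ∘ y2
(y4 ∘ y3) spells out as y4 ∘ y3
((y1 ∘ (y5 ∘ y2)) ∘ (y4 ∘ y3)) spells out as y1 ∘ y5 ∘ y2 ∘ y4 ∘ y3


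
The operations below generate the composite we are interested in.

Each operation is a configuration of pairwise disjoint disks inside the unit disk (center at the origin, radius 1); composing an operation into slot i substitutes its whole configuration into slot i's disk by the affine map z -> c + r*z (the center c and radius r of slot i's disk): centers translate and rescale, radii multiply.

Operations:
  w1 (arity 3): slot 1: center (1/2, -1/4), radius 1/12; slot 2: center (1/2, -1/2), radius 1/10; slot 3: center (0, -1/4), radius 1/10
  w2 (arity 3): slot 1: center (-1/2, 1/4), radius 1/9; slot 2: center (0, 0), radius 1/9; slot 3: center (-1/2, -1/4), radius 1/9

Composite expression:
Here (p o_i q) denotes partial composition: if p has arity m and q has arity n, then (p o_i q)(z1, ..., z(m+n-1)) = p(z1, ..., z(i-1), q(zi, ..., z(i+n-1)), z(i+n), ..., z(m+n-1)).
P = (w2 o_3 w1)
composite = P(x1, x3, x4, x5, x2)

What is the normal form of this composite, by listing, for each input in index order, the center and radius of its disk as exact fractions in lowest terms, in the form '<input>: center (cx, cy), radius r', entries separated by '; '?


Only the slot chain above each x matters under w2; compose those maps.
input x1: applying the 1 nested substitution gives center (-1/2, 1/4), radius 1/9
input x3: applying the 1 nested substitution gives center (0, 0), radius 1/9
input x4: applying the 2 nested substitutions gives center (-4/9, -5/18), radius 1/108
input x5: applying the 2 nested substitutions gives center (-4/9, -11/36), radius 1/90
input x2: applying the 2 nested substitutions gives center (-1/2, -5/18), radius 1/90

x1: center (-1/2, 1/4), radius 1/9; x2: center (-1/2, -5/18), radius 1/90; x3: center (0, 0), radius 1/9; x4: center (-4/9, -5/18), radius 1/108; x5: center (-4/9, -11/36), radius 1/90


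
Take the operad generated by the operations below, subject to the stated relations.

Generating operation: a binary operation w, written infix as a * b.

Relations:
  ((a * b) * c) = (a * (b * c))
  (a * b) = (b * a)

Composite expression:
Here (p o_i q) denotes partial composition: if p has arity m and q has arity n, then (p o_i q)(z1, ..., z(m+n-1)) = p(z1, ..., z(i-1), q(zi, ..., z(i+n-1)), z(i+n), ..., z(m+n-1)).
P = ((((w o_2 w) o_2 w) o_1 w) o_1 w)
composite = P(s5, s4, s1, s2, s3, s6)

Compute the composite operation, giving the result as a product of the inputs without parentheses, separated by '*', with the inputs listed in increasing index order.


s1 * s2 * s3 * s4 * s5 * s6

Any arrangement under w is one operation, so sort the s-inputs.
(s5 * s4) spells out as s5 * s4
((s5 * s4) * s1) spells out as s5 * s4 * s1
(s2 * s3) spells out as s2 * s3
((s2 * s3) * s6) spells out as s2 * s3 * s6
(((s5 * s4) * s1) * ((s2 * s3) * s6)) spells out as s5 * s4 * s1 * s2 * s3 * s6
putting the inputs in ascending order: s1 * s2 * s3 * s4 * s5 * s6


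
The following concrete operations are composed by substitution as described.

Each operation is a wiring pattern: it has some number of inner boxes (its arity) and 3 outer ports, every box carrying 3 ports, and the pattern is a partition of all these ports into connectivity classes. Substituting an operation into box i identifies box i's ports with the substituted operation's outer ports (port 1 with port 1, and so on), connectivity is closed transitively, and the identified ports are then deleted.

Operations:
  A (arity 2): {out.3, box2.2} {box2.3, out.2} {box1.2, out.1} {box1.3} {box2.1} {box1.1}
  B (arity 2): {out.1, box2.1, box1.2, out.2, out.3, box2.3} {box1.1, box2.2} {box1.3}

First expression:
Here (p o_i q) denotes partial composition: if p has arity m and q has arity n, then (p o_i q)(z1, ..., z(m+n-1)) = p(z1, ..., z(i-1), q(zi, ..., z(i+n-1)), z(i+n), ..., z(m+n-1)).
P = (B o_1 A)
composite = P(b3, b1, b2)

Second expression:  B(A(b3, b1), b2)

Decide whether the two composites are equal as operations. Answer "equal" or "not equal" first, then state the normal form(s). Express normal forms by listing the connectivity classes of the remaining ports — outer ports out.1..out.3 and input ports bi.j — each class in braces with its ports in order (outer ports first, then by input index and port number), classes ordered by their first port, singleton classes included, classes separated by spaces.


equal; both compose to {out.1, out.2, out.3, b1.3, b2.1, b2.3} {b1.1} {b1.2} {b2.2, b3.2} {b3.1} {b3.3}


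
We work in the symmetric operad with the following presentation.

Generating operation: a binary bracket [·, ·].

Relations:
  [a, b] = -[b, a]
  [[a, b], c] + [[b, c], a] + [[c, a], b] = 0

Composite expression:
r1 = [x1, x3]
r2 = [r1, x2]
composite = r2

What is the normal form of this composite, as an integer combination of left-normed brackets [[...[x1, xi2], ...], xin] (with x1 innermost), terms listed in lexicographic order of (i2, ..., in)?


Antisymmetry and Jacobi reduce to x1-anchored left-normed brackets.
Composite bracket: [[x1, x3], x2]
Expanding via [a, b] = ab - ba: 4 signed words (2^2 = 4).
Keep just the words that open with x1:
  sign of x1x3x2 is +1, so it contributes +[[x1, x3], x2]

[[x1, x3], x2]


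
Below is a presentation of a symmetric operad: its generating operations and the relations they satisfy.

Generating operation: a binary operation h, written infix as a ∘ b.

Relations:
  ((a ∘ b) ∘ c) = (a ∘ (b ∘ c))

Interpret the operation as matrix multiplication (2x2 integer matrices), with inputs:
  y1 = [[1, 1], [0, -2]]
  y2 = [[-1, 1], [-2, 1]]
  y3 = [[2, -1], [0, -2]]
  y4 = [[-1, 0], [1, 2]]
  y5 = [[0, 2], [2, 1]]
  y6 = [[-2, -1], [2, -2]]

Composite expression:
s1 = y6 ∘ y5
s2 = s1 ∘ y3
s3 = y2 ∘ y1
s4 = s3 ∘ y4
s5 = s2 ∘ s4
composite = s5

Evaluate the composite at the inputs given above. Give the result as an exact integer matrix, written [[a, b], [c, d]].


[[-16, -72], [16, 48]]

(y6 ∘ y5) = [[-2, -5], [-4, 2]]
((y6 ∘ y5) ∘ y3) = [[-4, 12], [-8, 0]]
(y2 ∘ y1) = [[-1, -3], [-2, -4]]
((y2 ∘ y1) ∘ y4) = [[-2, -6], [-2, -8]]
(((y6 ∘ y5) ∘ y3) ∘ ((y2 ∘ y1) ∘ y4)) = [[-16, -72], [16, 48]]


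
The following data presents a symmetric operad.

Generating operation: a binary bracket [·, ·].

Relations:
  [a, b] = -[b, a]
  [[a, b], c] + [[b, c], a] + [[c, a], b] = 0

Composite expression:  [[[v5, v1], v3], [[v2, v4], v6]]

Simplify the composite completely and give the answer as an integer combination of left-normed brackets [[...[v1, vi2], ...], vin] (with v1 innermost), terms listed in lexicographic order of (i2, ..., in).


-[[[[[v1, v5], v3], v2], v4], v6] + [[[[[v1, v5], v3], v4], v2], v6] + [[[[[v1, v5], v3], v6], v2], v4] - [[[[[v1, v5], v3], v6], v4], v2]

Antisymmetry and Jacobi reduce to v1-anchored left-normed brackets.
Composite bracket: [[[v5, v1], v3], [[v2, v4], v6]]
Applying ab - ba throughout gives 32 signed words (2^5 = 32).
Coefficients come from the v1-initial words:
  word v1v5v3v2v4v6 has sign -1, contributing -[[[[[v1, v5], v3], v2], v4], v6]
  word v1v5v3v4v2v6 has sign +1, contributing +[[[[[v1, v5], v3], v4], v2], v6]
  word v1v5v3v6v2v4 has sign +1, contributing +[[[[[v1, v5], v3], v6], v2], v4]
  word v1v5v3v6v4v2 has sign -1, contributing -[[[[[v1, v5], v3], v6], v4], v2]


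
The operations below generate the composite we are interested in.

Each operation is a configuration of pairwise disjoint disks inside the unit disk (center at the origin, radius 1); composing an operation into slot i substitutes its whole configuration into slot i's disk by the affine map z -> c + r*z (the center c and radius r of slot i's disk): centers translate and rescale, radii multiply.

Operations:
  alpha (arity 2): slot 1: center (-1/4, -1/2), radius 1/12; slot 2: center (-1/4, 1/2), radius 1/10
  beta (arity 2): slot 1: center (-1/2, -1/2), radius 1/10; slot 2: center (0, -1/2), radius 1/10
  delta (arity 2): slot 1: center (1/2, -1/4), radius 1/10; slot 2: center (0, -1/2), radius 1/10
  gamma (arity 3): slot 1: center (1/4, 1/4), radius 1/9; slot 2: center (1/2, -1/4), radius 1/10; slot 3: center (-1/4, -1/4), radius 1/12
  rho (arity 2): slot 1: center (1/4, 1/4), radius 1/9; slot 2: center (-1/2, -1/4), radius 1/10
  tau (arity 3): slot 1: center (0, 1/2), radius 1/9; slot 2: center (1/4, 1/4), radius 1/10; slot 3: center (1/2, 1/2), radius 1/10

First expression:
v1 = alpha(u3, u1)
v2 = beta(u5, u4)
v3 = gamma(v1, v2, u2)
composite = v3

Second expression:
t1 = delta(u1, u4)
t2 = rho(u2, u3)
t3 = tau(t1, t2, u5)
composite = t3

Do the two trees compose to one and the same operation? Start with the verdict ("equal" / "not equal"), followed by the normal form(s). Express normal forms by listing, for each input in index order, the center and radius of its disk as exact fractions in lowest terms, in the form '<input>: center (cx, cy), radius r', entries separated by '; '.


Reducing the first expression gives u1: center (2/9, 11/36), radius 1/90; u2: center (-1/4, -1/4), radius 1/12; u3: center (2/9, 7/36), radius 1/108; u4: center (1/2, -3/10), radius 1/100; u5: center (9/20, -3/10), radius 1/100
Reducing the second expression gives u1: center (1/18, 17/36), radius 1/90; u2: center (11/40, 11/40), radius 1/90; u3: center (1/5, 9/40), radius 1/100; u4: center (0, 4/9), radius 1/90; u5: center (1/2, 1/2), radius 1/10
No match — not equal.

not equal; the first gives u1: center (2/9, 11/36), radius 1/90; u2: center (-1/4, -1/4), radius 1/12; u3: center (2/9, 7/36), radius 1/108; u4: center (1/2, -3/10), radius 1/100; u5: center (9/20, -3/10), radius 1/100 and the second u1: center (1/18, 17/36), radius 1/90; u2: center (11/40, 11/40), radius 1/90; u3: center (1/5, 9/40), radius 1/100; u4: center (0, 4/9), radius 1/90; u5: center (1/2, 1/2), radius 1/10


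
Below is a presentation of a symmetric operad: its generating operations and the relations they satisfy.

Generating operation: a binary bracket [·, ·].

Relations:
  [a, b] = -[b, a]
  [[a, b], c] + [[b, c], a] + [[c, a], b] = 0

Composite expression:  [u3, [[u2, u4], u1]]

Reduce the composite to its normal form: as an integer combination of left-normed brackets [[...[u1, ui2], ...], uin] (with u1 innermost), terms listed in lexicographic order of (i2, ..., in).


[[[u1, u2], u4], u3] - [[[u1, u4], u2], u3]

Left-normed coefficients sit on the u1-initial expansion words.
Composite bracket: [u3, [[u2, u4], u1]]
Full expansion: 8 signed words from ab - ba (2^3 = 8).
Words beginning with u1 determine it all:
  from u1u2u4u3, sign +1: term +[[[u1, u2], u4], u3]
  from u1u4u2u3, sign -1: term -[[[u1, u4], u2], u3]


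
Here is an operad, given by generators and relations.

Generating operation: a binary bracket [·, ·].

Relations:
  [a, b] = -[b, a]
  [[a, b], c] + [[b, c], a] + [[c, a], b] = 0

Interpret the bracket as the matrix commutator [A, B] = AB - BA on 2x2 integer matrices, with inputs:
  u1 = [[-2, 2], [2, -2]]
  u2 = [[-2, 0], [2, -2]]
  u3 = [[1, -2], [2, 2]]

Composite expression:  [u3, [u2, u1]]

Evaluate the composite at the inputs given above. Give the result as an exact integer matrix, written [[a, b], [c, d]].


[[0, -16], [-16, 0]]

[u2, u1] = [[-4, 0], [0, 4]]
[u3, [u2, u1]] = [[0, -16], [-16, 0]]


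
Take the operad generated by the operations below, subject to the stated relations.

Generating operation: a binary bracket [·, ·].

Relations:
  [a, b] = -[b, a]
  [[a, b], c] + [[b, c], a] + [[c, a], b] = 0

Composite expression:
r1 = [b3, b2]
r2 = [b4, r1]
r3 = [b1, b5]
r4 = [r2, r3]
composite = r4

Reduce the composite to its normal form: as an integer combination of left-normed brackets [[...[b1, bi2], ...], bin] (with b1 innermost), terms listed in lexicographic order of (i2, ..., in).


Expand each bracket as ab - ba; the b1-initial words give the coefficients.
Composite bracket: [[b4, [b3, b2]], [b1, b5]]
Full expansion: 16 signed words from ab - ba (2^4 = 16).
Coefficients come from the b1-initial words:
  sign of b1b5b2b3b4 is -1, so it contributes -[[[[b1, b5], b2], b3], b4]
  sign of b1b5b3b2b4 is +1, so it contributes +[[[[b1, b5], b3], b2], b4]
  sign of b1b5b4b2b3 is +1, so it contributes +[[[[b1, b5], b4], b2], b3]
  sign of b1b5b4b3b2 is -1, so it contributes -[[[[b1, b5], b4], b3], b2]

-[[[[b1, b5], b2], b3], b4] + [[[[b1, b5], b3], b2], b4] + [[[[b1, b5], b4], b2], b3] - [[[[b1, b5], b4], b3], b2]


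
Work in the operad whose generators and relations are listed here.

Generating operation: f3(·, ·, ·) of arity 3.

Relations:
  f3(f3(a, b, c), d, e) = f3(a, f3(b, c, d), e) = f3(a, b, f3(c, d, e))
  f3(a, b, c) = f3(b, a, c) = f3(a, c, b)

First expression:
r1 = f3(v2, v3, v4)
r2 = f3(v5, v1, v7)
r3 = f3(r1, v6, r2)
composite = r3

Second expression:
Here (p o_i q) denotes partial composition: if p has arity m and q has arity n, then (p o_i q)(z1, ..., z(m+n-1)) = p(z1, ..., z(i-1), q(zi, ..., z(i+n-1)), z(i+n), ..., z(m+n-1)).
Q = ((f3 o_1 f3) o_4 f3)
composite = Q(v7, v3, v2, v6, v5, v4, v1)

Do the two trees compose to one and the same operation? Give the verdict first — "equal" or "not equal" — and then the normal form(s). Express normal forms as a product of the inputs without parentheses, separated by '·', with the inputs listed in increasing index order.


In normal form, the first expression is v1 · v2 · v3 · v4 · v5 · v6 · v7
In normal form, the second expression is v1 · v2 · v3 · v4 · v5 · v6 · v7
Same normal form: equal.

equal; the common form is v1 · v2 · v3 · v4 · v5 · v6 · v7


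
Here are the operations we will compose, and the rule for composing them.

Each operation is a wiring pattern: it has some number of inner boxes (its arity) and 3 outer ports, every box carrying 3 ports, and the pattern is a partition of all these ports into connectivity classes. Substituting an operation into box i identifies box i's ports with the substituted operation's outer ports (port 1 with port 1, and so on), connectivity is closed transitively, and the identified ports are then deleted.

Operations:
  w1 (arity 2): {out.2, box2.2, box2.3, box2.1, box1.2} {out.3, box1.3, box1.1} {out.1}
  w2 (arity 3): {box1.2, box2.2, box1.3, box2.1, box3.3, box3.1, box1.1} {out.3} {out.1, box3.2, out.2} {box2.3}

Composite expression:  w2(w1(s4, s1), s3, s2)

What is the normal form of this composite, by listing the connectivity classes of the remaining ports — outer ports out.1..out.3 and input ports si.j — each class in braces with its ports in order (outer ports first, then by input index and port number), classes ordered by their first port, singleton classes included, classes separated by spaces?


{out.1, out.2, s2.2} {out.3} {s1.1, s1.2, s1.3, s2.1, s2.3, s3.1, s3.2, s4.1, s4.2, s4.3} {s3.3}


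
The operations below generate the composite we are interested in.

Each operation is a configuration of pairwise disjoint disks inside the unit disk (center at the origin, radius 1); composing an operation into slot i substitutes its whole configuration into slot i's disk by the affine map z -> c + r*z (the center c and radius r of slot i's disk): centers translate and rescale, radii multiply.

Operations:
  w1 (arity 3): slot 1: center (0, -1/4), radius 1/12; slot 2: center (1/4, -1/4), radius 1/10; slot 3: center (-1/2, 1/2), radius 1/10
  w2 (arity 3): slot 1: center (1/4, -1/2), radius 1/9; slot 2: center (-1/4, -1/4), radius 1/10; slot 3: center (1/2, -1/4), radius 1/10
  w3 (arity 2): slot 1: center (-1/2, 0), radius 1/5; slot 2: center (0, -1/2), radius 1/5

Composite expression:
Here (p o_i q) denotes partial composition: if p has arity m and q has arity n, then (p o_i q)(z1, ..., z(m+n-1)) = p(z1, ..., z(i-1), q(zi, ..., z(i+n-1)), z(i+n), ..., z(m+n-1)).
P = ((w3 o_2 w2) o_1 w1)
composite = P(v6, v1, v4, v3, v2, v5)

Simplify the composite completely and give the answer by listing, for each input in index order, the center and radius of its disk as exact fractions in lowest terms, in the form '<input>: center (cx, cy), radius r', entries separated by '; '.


v1: center (-9/20, -1/20), radius 1/50; v2: center (-1/20, -11/20), radius 1/50; v3: center (1/20, -3/5), radius 1/45; v4: center (-3/5, 1/10), radius 1/50; v5: center (1/10, -11/20), radius 1/50; v6: center (-1/2, -1/20), radius 1/60


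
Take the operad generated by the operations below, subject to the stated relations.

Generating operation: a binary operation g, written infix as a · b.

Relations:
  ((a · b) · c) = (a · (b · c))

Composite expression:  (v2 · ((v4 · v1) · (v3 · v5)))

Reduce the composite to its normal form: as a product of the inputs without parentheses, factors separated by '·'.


v2 · v4 · v1 · v3 · v5

Under associativity of g, the answer is the v's in reading order.
(v4 · v1) collapses to v4 · v1
(v3 · v5) collapses to v3 · v5
((v4 · v1) · (v3 · v5)) collapses to v4 · v1 · v3 · v5
(v2 · ((v4 · v1) · (v3 · v5))) collapses to v2 · v4 · v1 · v3 · v5


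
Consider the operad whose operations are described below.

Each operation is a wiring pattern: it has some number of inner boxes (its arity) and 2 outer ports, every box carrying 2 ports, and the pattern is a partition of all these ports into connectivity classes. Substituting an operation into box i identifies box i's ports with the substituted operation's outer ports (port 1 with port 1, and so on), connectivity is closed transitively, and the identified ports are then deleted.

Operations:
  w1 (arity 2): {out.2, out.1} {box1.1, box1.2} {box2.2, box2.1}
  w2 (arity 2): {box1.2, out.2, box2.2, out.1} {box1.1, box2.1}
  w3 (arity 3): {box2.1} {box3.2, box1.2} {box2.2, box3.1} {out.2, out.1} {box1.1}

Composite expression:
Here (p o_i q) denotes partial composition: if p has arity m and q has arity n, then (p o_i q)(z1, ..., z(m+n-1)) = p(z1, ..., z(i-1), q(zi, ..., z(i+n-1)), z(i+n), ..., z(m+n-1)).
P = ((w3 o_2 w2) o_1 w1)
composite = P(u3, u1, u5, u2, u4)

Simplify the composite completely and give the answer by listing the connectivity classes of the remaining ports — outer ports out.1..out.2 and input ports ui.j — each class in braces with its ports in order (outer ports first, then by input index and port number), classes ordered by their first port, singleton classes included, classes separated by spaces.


{out.1, out.2} {u1.1, u1.2} {u2.1, u5.1} {u2.2, u4.1, u5.2} {u3.1, u3.2} {u4.2}

Connectivity passes through glued w3-boundaries; trace each wire chain.
after w1, the pattern on (u3, u1) reads {out.1, out.2} {u1.1, u1.2} {u3.1, u3.2} (out.j = its outer ports)
after w2, the pattern on (u5, u2) reads {out.1, out.2, u2.2, u5.2} {u2.1, u5.1} (out.j = its outer ports)
after w3, the pattern on (u3, u1, u5, u2, u4) reads {out.1, out.2} {u1.1, u1.2} {u2.1, u5.1} {u2.2, u4.1, u5.2} {u3.1, u3.2} {u4.2} (out.j = its outer ports)
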